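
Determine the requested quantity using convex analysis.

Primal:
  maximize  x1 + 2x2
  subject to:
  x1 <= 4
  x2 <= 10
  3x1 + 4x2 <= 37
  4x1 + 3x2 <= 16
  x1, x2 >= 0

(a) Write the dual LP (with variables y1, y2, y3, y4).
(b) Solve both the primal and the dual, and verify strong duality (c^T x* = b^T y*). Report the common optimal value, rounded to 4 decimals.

The standard primal-dual pair for 'max c^T x s.t. A x <= b, x >= 0' is:
  Dual:  min b^T y  s.t.  A^T y >= c,  y >= 0.

So the dual LP is:
  minimize  4y1 + 10y2 + 37y3 + 16y4
  subject to:
    y1 + 3y3 + 4y4 >= 1
    y2 + 4y3 + 3y4 >= 2
    y1, y2, y3, y4 >= 0

Solving the primal: x* = (0, 5.3333).
  primal value c^T x* = 10.6667.
Solving the dual: y* = (0, 0, 0, 0.6667).
  dual value b^T y* = 10.6667.
Strong duality: c^T x* = b^T y*. Confirmed.

10.6667


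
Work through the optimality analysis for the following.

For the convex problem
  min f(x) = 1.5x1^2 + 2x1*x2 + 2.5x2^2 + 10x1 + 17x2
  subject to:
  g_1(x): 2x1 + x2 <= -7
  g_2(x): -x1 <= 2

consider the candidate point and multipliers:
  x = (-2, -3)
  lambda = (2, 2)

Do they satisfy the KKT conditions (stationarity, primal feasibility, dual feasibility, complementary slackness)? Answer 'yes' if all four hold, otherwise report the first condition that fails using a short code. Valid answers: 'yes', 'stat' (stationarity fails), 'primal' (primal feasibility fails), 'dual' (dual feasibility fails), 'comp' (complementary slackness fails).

Gradient of f: grad f(x) = Q x + c = (-2, -2)
Constraint values g_i(x) = a_i^T x - b_i:
  g_1((-2, -3)) = 0
  g_2((-2, -3)) = 0
Stationarity residual: grad f(x) + sum_i lambda_i a_i = (0, 0)
  -> stationarity OK
Primal feasibility (all g_i <= 0): OK
Dual feasibility (all lambda_i >= 0): OK
Complementary slackness (lambda_i * g_i(x) = 0 for all i): OK

Verdict: yes, KKT holds.

yes


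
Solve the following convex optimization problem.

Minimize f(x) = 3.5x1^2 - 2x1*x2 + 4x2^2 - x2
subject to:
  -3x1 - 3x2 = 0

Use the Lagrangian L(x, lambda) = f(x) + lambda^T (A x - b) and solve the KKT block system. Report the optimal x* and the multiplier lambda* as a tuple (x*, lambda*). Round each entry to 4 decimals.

Form the Lagrangian:
  L(x, lambda) = (1/2) x^T Q x + c^T x + lambda^T (A x - b)
Stationarity (grad_x L = 0): Q x + c + A^T lambda = 0.
Primal feasibility: A x = b.

This gives the KKT block system:
  [ Q   A^T ] [ x     ]   [-c ]
  [ A    0  ] [ lambda ] = [ b ]

Solving the linear system:
  x*      = (-0.0526, 0.0526)
  lambda* = (-0.1579)
  f(x*)   = -0.0263

x* = (-0.0526, 0.0526), lambda* = (-0.1579)


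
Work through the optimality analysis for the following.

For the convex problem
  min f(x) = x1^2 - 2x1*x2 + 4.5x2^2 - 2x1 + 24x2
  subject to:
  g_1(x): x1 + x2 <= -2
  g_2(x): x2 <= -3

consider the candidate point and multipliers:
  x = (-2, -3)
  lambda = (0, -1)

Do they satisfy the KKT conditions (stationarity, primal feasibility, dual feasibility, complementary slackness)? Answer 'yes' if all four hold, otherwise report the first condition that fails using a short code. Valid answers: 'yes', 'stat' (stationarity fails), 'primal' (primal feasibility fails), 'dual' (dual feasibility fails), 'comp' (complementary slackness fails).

Gradient of f: grad f(x) = Q x + c = (0, 1)
Constraint values g_i(x) = a_i^T x - b_i:
  g_1((-2, -3)) = -3
  g_2((-2, -3)) = 0
Stationarity residual: grad f(x) + sum_i lambda_i a_i = (0, 0)
  -> stationarity OK
Primal feasibility (all g_i <= 0): OK
Dual feasibility (all lambda_i >= 0): FAILS
Complementary slackness (lambda_i * g_i(x) = 0 for all i): OK

Verdict: the first failing condition is dual_feasibility -> dual.

dual


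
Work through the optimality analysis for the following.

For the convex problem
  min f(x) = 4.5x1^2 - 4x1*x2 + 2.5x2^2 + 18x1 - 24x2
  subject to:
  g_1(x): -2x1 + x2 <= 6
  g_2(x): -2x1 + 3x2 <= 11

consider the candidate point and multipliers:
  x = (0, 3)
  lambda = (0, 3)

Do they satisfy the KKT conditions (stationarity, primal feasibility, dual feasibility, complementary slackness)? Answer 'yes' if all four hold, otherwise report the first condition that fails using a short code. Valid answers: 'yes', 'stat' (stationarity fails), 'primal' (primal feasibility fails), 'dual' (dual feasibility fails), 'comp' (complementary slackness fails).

Gradient of f: grad f(x) = Q x + c = (6, -9)
Constraint values g_i(x) = a_i^T x - b_i:
  g_1((0, 3)) = -3
  g_2((0, 3)) = -2
Stationarity residual: grad f(x) + sum_i lambda_i a_i = (0, 0)
  -> stationarity OK
Primal feasibility (all g_i <= 0): OK
Dual feasibility (all lambda_i >= 0): OK
Complementary slackness (lambda_i * g_i(x) = 0 for all i): FAILS

Verdict: the first failing condition is complementary_slackness -> comp.

comp


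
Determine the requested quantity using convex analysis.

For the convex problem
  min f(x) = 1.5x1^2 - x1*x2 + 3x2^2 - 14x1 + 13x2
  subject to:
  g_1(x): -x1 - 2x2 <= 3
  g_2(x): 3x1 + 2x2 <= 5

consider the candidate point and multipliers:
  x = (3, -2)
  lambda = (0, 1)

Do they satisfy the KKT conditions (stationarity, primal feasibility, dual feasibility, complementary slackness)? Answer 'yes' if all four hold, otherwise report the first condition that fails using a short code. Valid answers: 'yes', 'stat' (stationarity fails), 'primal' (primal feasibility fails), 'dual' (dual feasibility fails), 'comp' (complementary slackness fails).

Gradient of f: grad f(x) = Q x + c = (-3, -2)
Constraint values g_i(x) = a_i^T x - b_i:
  g_1((3, -2)) = -2
  g_2((3, -2)) = 0
Stationarity residual: grad f(x) + sum_i lambda_i a_i = (0, 0)
  -> stationarity OK
Primal feasibility (all g_i <= 0): OK
Dual feasibility (all lambda_i >= 0): OK
Complementary slackness (lambda_i * g_i(x) = 0 for all i): OK

Verdict: yes, KKT holds.

yes


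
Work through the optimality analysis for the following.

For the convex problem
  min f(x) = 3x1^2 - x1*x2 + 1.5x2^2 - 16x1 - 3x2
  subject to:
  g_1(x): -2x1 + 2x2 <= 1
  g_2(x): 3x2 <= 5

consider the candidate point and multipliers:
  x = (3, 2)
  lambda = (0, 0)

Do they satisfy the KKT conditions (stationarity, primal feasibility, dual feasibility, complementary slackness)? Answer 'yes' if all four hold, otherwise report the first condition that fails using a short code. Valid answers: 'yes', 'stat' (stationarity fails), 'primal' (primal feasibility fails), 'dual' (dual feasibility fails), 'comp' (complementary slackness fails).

Gradient of f: grad f(x) = Q x + c = (0, 0)
Constraint values g_i(x) = a_i^T x - b_i:
  g_1((3, 2)) = -3
  g_2((3, 2)) = 1
Stationarity residual: grad f(x) + sum_i lambda_i a_i = (0, 0)
  -> stationarity OK
Primal feasibility (all g_i <= 0): FAILS
Dual feasibility (all lambda_i >= 0): OK
Complementary slackness (lambda_i * g_i(x) = 0 for all i): OK

Verdict: the first failing condition is primal_feasibility -> primal.

primal


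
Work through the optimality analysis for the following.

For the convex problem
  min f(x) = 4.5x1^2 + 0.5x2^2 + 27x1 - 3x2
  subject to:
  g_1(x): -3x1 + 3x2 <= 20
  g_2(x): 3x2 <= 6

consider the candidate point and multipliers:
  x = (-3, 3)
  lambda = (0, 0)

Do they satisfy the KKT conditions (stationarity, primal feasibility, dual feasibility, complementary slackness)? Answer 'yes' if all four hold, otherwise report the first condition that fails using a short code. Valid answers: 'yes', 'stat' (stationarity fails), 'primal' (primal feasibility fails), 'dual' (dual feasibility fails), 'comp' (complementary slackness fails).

Gradient of f: grad f(x) = Q x + c = (0, 0)
Constraint values g_i(x) = a_i^T x - b_i:
  g_1((-3, 3)) = -2
  g_2((-3, 3)) = 3
Stationarity residual: grad f(x) + sum_i lambda_i a_i = (0, 0)
  -> stationarity OK
Primal feasibility (all g_i <= 0): FAILS
Dual feasibility (all lambda_i >= 0): OK
Complementary slackness (lambda_i * g_i(x) = 0 for all i): OK

Verdict: the first failing condition is primal_feasibility -> primal.

primal


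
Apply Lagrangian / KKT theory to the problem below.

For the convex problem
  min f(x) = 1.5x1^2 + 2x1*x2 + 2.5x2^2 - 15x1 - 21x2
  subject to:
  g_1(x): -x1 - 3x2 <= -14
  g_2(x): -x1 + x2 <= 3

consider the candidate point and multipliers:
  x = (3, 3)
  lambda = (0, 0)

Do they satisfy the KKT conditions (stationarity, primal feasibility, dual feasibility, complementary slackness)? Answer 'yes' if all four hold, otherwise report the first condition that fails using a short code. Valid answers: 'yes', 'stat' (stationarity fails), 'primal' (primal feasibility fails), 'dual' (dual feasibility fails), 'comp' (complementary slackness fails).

Gradient of f: grad f(x) = Q x + c = (0, 0)
Constraint values g_i(x) = a_i^T x - b_i:
  g_1((3, 3)) = 2
  g_2((3, 3)) = -3
Stationarity residual: grad f(x) + sum_i lambda_i a_i = (0, 0)
  -> stationarity OK
Primal feasibility (all g_i <= 0): FAILS
Dual feasibility (all lambda_i >= 0): OK
Complementary slackness (lambda_i * g_i(x) = 0 for all i): OK

Verdict: the first failing condition is primal_feasibility -> primal.

primal


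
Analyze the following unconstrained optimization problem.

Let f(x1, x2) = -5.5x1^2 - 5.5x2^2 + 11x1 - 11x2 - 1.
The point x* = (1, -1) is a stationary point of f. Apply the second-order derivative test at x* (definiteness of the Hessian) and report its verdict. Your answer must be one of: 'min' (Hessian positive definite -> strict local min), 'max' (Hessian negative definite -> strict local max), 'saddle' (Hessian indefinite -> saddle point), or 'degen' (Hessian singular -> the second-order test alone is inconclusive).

Compute the Hessian H = grad^2 f:
  H = [[-11, 0], [0, -11]]
Verify stationarity: grad f(x*) = H x* + g = (0, 0).
Eigenvalues of H: -11, -11.
Both eigenvalues < 0, so H is negative definite -> x* is a strict local max.

max


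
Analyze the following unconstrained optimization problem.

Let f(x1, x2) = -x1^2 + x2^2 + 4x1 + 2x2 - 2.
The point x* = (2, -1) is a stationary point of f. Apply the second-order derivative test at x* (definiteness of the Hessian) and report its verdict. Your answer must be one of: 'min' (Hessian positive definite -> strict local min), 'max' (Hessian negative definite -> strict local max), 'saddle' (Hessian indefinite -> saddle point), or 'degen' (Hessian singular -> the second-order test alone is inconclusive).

Compute the Hessian H = grad^2 f:
  H = [[-2, 0], [0, 2]]
Verify stationarity: grad f(x*) = H x* + g = (0, 0).
Eigenvalues of H: -2, 2.
Eigenvalues have mixed signs, so H is indefinite -> x* is a saddle point.

saddle


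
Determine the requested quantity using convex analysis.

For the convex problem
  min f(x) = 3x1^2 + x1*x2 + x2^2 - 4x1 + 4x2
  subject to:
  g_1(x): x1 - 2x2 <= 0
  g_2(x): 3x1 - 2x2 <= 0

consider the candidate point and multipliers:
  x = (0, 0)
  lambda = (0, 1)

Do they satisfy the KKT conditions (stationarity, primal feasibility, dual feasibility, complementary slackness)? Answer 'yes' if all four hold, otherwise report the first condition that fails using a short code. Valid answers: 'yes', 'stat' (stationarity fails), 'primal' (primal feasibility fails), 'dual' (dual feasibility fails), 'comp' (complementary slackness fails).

Gradient of f: grad f(x) = Q x + c = (-4, 4)
Constraint values g_i(x) = a_i^T x - b_i:
  g_1((0, 0)) = 0
  g_2((0, 0)) = 0
Stationarity residual: grad f(x) + sum_i lambda_i a_i = (-1, 2)
  -> stationarity FAILS
Primal feasibility (all g_i <= 0): OK
Dual feasibility (all lambda_i >= 0): OK
Complementary slackness (lambda_i * g_i(x) = 0 for all i): OK

Verdict: the first failing condition is stationarity -> stat.

stat


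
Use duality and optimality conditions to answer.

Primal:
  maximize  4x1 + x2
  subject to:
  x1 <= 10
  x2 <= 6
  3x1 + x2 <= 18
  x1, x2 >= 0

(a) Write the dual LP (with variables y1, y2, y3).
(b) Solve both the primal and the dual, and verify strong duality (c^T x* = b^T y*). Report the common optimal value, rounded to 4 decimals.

The standard primal-dual pair for 'max c^T x s.t. A x <= b, x >= 0' is:
  Dual:  min b^T y  s.t.  A^T y >= c,  y >= 0.

So the dual LP is:
  minimize  10y1 + 6y2 + 18y3
  subject to:
    y1 + 3y3 >= 4
    y2 + y3 >= 1
    y1, y2, y3 >= 0

Solving the primal: x* = (6, 0).
  primal value c^T x* = 24.
Solving the dual: y* = (0, 0, 1.3333).
  dual value b^T y* = 24.
Strong duality: c^T x* = b^T y*. Confirmed.

24


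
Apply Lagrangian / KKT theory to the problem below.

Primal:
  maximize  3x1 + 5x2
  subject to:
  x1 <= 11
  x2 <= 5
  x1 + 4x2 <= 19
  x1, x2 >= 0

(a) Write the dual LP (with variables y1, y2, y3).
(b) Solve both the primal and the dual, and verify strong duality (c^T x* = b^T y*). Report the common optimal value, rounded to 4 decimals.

The standard primal-dual pair for 'max c^T x s.t. A x <= b, x >= 0' is:
  Dual:  min b^T y  s.t.  A^T y >= c,  y >= 0.

So the dual LP is:
  minimize  11y1 + 5y2 + 19y3
  subject to:
    y1 + y3 >= 3
    y2 + 4y3 >= 5
    y1, y2, y3 >= 0

Solving the primal: x* = (11, 2).
  primal value c^T x* = 43.
Solving the dual: y* = (1.75, 0, 1.25).
  dual value b^T y* = 43.
Strong duality: c^T x* = b^T y*. Confirmed.

43


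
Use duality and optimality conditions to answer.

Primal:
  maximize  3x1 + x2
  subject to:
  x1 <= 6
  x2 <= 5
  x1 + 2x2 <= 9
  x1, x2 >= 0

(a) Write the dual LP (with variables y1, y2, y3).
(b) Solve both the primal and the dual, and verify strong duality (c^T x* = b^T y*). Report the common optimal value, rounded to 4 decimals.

The standard primal-dual pair for 'max c^T x s.t. A x <= b, x >= 0' is:
  Dual:  min b^T y  s.t.  A^T y >= c,  y >= 0.

So the dual LP is:
  minimize  6y1 + 5y2 + 9y3
  subject to:
    y1 + y3 >= 3
    y2 + 2y3 >= 1
    y1, y2, y3 >= 0

Solving the primal: x* = (6, 1.5).
  primal value c^T x* = 19.5.
Solving the dual: y* = (2.5, 0, 0.5).
  dual value b^T y* = 19.5.
Strong duality: c^T x* = b^T y*. Confirmed.

19.5


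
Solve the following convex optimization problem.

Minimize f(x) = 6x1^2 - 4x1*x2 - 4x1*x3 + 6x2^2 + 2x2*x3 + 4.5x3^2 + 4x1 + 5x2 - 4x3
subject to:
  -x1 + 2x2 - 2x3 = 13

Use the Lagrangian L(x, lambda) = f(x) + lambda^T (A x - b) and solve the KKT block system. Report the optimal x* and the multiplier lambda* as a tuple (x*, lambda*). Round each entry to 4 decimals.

Form the Lagrangian:
  L(x, lambda) = (1/2) x^T Q x + c^T x + lambda^T (A x - b)
Stationarity (grad_x L = 0): Q x + c + A^T lambda = 0.
Primal feasibility: A x = b.

This gives the KKT block system:
  [ Q   A^T ] [ x     ]   [-c ]
  [ A    0  ] [ lambda ] = [ b ]

Solving the linear system:
  x*      = (-2.115, 1.6779, -3.7646)
  lambda* = (-13.0328)
  f(x*)   = 92.2076

x* = (-2.115, 1.6779, -3.7646), lambda* = (-13.0328)


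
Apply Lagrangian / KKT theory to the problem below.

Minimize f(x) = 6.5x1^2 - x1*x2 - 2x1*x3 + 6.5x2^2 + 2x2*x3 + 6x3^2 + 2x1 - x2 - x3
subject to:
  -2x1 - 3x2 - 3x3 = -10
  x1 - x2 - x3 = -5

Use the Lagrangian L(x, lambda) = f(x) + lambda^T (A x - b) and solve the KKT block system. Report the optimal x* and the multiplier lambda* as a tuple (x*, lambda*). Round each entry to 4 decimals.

Form the Lagrangian:
  L(x, lambda) = (1/2) x^T Q x + c^T x + lambda^T (A x - b)
Stationarity (grad_x L = 0): Q x + c + A^T lambda = 0.
Primal feasibility: A x = b.

This gives the KKT block system:
  [ Q   A^T ] [ x     ]   [-c ]
  [ A    0  ] [ lambda ] = [ b ]

Solving the linear system:
  x*      = (-1, 1.9524, 2.0476)
  lambda* = (2.4857, 22.019)
  f(x*)   = 64.4762

x* = (-1, 1.9524, 2.0476), lambda* = (2.4857, 22.019)


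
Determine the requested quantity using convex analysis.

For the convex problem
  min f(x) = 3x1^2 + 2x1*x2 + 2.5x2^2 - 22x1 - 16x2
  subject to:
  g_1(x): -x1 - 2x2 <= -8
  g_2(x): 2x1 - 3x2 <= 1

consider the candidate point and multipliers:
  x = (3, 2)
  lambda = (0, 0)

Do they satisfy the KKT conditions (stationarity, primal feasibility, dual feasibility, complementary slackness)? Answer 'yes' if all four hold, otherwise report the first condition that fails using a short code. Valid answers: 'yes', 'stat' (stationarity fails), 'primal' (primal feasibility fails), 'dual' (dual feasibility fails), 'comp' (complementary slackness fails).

Gradient of f: grad f(x) = Q x + c = (0, 0)
Constraint values g_i(x) = a_i^T x - b_i:
  g_1((3, 2)) = 1
  g_2((3, 2)) = -1
Stationarity residual: grad f(x) + sum_i lambda_i a_i = (0, 0)
  -> stationarity OK
Primal feasibility (all g_i <= 0): FAILS
Dual feasibility (all lambda_i >= 0): OK
Complementary slackness (lambda_i * g_i(x) = 0 for all i): OK

Verdict: the first failing condition is primal_feasibility -> primal.

primal


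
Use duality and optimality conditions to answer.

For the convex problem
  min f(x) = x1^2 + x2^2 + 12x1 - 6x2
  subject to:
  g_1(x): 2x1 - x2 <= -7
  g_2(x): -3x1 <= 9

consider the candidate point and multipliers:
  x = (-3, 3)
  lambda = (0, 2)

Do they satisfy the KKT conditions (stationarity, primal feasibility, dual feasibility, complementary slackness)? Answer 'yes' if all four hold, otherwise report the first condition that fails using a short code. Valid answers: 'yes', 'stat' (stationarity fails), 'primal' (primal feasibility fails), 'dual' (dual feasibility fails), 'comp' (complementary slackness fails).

Gradient of f: grad f(x) = Q x + c = (6, 0)
Constraint values g_i(x) = a_i^T x - b_i:
  g_1((-3, 3)) = -2
  g_2((-3, 3)) = 0
Stationarity residual: grad f(x) + sum_i lambda_i a_i = (0, 0)
  -> stationarity OK
Primal feasibility (all g_i <= 0): OK
Dual feasibility (all lambda_i >= 0): OK
Complementary slackness (lambda_i * g_i(x) = 0 for all i): OK

Verdict: yes, KKT holds.

yes


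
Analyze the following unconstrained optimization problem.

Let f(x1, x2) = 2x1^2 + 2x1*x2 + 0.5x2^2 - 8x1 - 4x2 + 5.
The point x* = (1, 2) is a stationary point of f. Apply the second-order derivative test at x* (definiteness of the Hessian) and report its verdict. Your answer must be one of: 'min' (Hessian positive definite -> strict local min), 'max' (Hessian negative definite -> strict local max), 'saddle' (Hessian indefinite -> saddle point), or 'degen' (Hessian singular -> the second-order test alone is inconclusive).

Compute the Hessian H = grad^2 f:
  H = [[4, 2], [2, 1]]
Verify stationarity: grad f(x*) = H x* + g = (0, 0).
Eigenvalues of H: 0, 5.
H has a zero eigenvalue (singular; positive semidefinite but not definite), so H is neither positive definite, negative definite, nor indefinite. The second-order test alone is inconclusive -> degen.
(Indeed, f is constant along the null direction of H through x*, so x* is not a strict local extremum.)

degen


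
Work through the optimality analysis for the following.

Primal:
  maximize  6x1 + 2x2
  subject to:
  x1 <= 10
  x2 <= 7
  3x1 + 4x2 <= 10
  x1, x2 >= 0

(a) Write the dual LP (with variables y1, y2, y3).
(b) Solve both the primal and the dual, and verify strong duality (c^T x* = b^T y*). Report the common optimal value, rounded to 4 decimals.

The standard primal-dual pair for 'max c^T x s.t. A x <= b, x >= 0' is:
  Dual:  min b^T y  s.t.  A^T y >= c,  y >= 0.

So the dual LP is:
  minimize  10y1 + 7y2 + 10y3
  subject to:
    y1 + 3y3 >= 6
    y2 + 4y3 >= 2
    y1, y2, y3 >= 0

Solving the primal: x* = (3.3333, 0).
  primal value c^T x* = 20.
Solving the dual: y* = (0, 0, 2).
  dual value b^T y* = 20.
Strong duality: c^T x* = b^T y*. Confirmed.

20


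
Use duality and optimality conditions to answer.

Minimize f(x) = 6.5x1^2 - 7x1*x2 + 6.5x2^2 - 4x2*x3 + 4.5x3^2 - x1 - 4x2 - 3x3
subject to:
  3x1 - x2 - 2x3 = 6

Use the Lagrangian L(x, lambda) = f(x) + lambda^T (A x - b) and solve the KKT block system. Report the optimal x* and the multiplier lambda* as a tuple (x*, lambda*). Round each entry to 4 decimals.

Form the Lagrangian:
  L(x, lambda) = (1/2) x^T Q x + c^T x + lambda^T (A x - b)
Stationarity (grad_x L = 0): Q x + c + A^T lambda = 0.
Primal feasibility: A x = b.

This gives the KKT block system:
  [ Q   A^T ] [ x     ]   [-c ]
  [ A    0  ] [ lambda ] = [ b ]

Solving the linear system:
  x*      = (1.725, 0.575, -0.7)
  lambda* = (-5.8)
  f(x*)   = 16.4375

x* = (1.725, 0.575, -0.7), lambda* = (-5.8)


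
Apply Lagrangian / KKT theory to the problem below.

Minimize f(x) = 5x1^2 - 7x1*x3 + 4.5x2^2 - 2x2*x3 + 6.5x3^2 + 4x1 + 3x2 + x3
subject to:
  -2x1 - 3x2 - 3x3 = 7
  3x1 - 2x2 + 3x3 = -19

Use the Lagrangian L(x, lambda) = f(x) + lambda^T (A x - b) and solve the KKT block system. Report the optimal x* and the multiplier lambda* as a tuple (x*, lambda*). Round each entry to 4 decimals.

Form the Lagrangian:
  L(x, lambda) = (1/2) x^T Q x + c^T x + lambda^T (A x - b)
Stationarity (grad_x L = 0): Q x + c + A^T lambda = 0.
Primal feasibility: A x = b.

This gives the KKT block system:
  [ Q   A^T ] [ x     ]   [-c ]
  [ A    0  ] [ lambda ] = [ b ]

Solving the linear system:
  x*      = (-3.0521, 1.7896, -2.0882)
  lambda* = (3.5417, 6.3288)
  f(x*)   = 43.2642

x* = (-3.0521, 1.7896, -2.0882), lambda* = (3.5417, 6.3288)


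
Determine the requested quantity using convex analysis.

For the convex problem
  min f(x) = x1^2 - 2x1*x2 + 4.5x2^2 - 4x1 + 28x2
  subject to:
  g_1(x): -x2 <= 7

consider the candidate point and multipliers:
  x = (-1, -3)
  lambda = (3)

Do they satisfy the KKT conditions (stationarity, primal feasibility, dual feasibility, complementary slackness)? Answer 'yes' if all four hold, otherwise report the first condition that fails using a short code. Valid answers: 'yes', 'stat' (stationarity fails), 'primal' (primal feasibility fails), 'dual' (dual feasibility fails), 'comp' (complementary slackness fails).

Gradient of f: grad f(x) = Q x + c = (0, 3)
Constraint values g_i(x) = a_i^T x - b_i:
  g_1((-1, -3)) = -4
Stationarity residual: grad f(x) + sum_i lambda_i a_i = (0, 0)
  -> stationarity OK
Primal feasibility (all g_i <= 0): OK
Dual feasibility (all lambda_i >= 0): OK
Complementary slackness (lambda_i * g_i(x) = 0 for all i): FAILS

Verdict: the first failing condition is complementary_slackness -> comp.

comp


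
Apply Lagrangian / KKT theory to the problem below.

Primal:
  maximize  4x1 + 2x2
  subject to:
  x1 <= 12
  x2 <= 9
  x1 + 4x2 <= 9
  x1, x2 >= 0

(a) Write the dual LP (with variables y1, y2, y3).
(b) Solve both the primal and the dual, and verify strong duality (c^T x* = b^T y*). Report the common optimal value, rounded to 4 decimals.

The standard primal-dual pair for 'max c^T x s.t. A x <= b, x >= 0' is:
  Dual:  min b^T y  s.t.  A^T y >= c,  y >= 0.

So the dual LP is:
  minimize  12y1 + 9y2 + 9y3
  subject to:
    y1 + y3 >= 4
    y2 + 4y3 >= 2
    y1, y2, y3 >= 0

Solving the primal: x* = (9, 0).
  primal value c^T x* = 36.
Solving the dual: y* = (0, 0, 4).
  dual value b^T y* = 36.
Strong duality: c^T x* = b^T y*. Confirmed.

36


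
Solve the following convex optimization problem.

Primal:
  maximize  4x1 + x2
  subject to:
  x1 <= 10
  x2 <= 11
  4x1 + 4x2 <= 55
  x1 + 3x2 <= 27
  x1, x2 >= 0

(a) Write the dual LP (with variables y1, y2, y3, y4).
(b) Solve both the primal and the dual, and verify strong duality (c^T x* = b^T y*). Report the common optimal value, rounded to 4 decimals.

The standard primal-dual pair for 'max c^T x s.t. A x <= b, x >= 0' is:
  Dual:  min b^T y  s.t.  A^T y >= c,  y >= 0.

So the dual LP is:
  minimize  10y1 + 11y2 + 55y3 + 27y4
  subject to:
    y1 + 4y3 + y4 >= 4
    y2 + 4y3 + 3y4 >= 1
    y1, y2, y3, y4 >= 0

Solving the primal: x* = (10, 3.75).
  primal value c^T x* = 43.75.
Solving the dual: y* = (3, 0, 0.25, 0).
  dual value b^T y* = 43.75.
Strong duality: c^T x* = b^T y*. Confirmed.

43.75


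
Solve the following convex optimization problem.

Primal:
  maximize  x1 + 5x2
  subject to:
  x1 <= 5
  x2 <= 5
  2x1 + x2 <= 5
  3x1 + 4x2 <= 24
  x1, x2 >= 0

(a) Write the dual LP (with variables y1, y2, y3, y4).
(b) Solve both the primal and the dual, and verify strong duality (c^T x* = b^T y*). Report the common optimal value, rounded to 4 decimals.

The standard primal-dual pair for 'max c^T x s.t. A x <= b, x >= 0' is:
  Dual:  min b^T y  s.t.  A^T y >= c,  y >= 0.

So the dual LP is:
  minimize  5y1 + 5y2 + 5y3 + 24y4
  subject to:
    y1 + 2y3 + 3y4 >= 1
    y2 + y3 + 4y4 >= 5
    y1, y2, y3, y4 >= 0

Solving the primal: x* = (0, 5).
  primal value c^T x* = 25.
Solving the dual: y* = (0, 4.5, 0.5, 0).
  dual value b^T y* = 25.
Strong duality: c^T x* = b^T y*. Confirmed.

25


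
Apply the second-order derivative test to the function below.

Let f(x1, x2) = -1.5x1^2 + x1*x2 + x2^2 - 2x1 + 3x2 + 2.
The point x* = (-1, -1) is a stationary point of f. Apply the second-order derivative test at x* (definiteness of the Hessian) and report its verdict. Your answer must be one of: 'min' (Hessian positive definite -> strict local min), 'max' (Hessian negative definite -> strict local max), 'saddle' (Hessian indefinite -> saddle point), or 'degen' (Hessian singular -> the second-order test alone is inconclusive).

Compute the Hessian H = grad^2 f:
  H = [[-3, 1], [1, 2]]
Verify stationarity: grad f(x*) = H x* + g = (0, 0).
Eigenvalues of H: -3.1926, 2.1926.
Eigenvalues have mixed signs, so H is indefinite -> x* is a saddle point.

saddle


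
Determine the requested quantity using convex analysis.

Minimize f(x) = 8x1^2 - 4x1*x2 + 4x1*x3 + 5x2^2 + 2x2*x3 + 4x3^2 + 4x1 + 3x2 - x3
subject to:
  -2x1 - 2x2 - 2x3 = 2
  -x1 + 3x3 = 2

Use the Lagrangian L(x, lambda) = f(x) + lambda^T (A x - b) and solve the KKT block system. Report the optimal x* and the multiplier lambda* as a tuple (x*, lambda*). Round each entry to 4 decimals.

Form the Lagrangian:
  L(x, lambda) = (1/2) x^T Q x + c^T x + lambda^T (A x - b)
Stationarity (grad_x L = 0): Q x + c + A^T lambda = 0.
Primal feasibility: A x = b.

This gives the KKT block system:
  [ Q   A^T ] [ x     ]   [-c ]
  [ A    0  ] [ lambda ] = [ b ]

Solving the linear system:
  x*      = (-0.6514, -0.7981, 0.4495)
  lambda* = (-0.738, 0.0433)
  f(x*)   = -2.03

x* = (-0.6514, -0.7981, 0.4495), lambda* = (-0.738, 0.0433)


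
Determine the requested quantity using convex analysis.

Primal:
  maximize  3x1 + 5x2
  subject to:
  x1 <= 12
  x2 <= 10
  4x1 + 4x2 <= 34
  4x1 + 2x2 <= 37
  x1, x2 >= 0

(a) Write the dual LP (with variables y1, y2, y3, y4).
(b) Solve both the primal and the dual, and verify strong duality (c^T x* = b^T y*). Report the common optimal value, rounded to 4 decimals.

The standard primal-dual pair for 'max c^T x s.t. A x <= b, x >= 0' is:
  Dual:  min b^T y  s.t.  A^T y >= c,  y >= 0.

So the dual LP is:
  minimize  12y1 + 10y2 + 34y3 + 37y4
  subject to:
    y1 + 4y3 + 4y4 >= 3
    y2 + 4y3 + 2y4 >= 5
    y1, y2, y3, y4 >= 0

Solving the primal: x* = (0, 8.5).
  primal value c^T x* = 42.5.
Solving the dual: y* = (0, 0, 1.25, 0).
  dual value b^T y* = 42.5.
Strong duality: c^T x* = b^T y*. Confirmed.

42.5


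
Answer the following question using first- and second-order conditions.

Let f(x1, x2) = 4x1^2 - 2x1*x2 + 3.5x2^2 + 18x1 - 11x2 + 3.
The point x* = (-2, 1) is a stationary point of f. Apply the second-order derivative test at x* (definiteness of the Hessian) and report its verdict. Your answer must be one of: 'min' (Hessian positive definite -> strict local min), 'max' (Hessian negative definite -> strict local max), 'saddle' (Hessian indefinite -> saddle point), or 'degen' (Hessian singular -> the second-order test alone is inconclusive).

Compute the Hessian H = grad^2 f:
  H = [[8, -2], [-2, 7]]
Verify stationarity: grad f(x*) = H x* + g = (0, 0).
Eigenvalues of H: 5.4384, 9.5616.
Both eigenvalues > 0, so H is positive definite -> x* is a strict local min.

min


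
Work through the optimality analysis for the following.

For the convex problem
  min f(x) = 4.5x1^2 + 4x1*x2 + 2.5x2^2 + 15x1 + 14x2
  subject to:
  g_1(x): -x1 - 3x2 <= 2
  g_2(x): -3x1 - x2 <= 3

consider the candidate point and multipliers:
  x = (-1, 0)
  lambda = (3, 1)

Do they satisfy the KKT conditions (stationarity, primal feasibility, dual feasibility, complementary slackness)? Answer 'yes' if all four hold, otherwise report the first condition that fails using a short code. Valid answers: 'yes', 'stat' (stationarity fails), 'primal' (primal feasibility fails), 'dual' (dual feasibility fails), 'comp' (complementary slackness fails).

Gradient of f: grad f(x) = Q x + c = (6, 10)
Constraint values g_i(x) = a_i^T x - b_i:
  g_1((-1, 0)) = -1
  g_2((-1, 0)) = 0
Stationarity residual: grad f(x) + sum_i lambda_i a_i = (0, 0)
  -> stationarity OK
Primal feasibility (all g_i <= 0): OK
Dual feasibility (all lambda_i >= 0): OK
Complementary slackness (lambda_i * g_i(x) = 0 for all i): FAILS

Verdict: the first failing condition is complementary_slackness -> comp.

comp


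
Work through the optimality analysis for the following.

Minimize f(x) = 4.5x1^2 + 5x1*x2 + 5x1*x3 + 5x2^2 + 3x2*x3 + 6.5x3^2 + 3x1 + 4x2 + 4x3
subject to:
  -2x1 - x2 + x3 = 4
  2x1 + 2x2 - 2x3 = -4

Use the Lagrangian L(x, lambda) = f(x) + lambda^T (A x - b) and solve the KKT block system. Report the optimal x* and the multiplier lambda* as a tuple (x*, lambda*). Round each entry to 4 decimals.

Form the Lagrangian:
  L(x, lambda) = (1/2) x^T Q x + c^T x + lambda^T (A x - b)
Stationarity (grad_x L = 0): Q x + c + A^T lambda = 0.
Primal feasibility: A x = b.

This gives the KKT block system:
  [ Q   A^T ] [ x     ]   [-c ]
  [ A    0  ] [ lambda ] = [ b ]

Solving the linear system:
  x*      = (-2, 0.4138, 0.4138)
  lambda* = (-10.2414, -4.8103)
  f(x*)   = 9.5172

x* = (-2, 0.4138, 0.4138), lambda* = (-10.2414, -4.8103)


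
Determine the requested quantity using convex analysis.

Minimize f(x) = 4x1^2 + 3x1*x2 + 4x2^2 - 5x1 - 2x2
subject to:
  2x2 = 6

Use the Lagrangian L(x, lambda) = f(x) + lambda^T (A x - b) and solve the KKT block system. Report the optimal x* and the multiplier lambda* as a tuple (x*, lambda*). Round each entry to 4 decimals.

Form the Lagrangian:
  L(x, lambda) = (1/2) x^T Q x + c^T x + lambda^T (A x - b)
Stationarity (grad_x L = 0): Q x + c + A^T lambda = 0.
Primal feasibility: A x = b.

This gives the KKT block system:
  [ Q   A^T ] [ x     ]   [-c ]
  [ A    0  ] [ lambda ] = [ b ]

Solving the linear system:
  x*      = (-0.5, 3)
  lambda* = (-10.25)
  f(x*)   = 29

x* = (-0.5, 3), lambda* = (-10.25)


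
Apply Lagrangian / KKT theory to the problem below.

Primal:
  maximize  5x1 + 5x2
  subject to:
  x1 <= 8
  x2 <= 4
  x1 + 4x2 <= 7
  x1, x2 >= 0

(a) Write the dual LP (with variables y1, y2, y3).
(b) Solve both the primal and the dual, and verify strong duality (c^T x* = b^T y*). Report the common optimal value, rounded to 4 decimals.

The standard primal-dual pair for 'max c^T x s.t. A x <= b, x >= 0' is:
  Dual:  min b^T y  s.t.  A^T y >= c,  y >= 0.

So the dual LP is:
  minimize  8y1 + 4y2 + 7y3
  subject to:
    y1 + y3 >= 5
    y2 + 4y3 >= 5
    y1, y2, y3 >= 0

Solving the primal: x* = (7, 0).
  primal value c^T x* = 35.
Solving the dual: y* = (0, 0, 5).
  dual value b^T y* = 35.
Strong duality: c^T x* = b^T y*. Confirmed.

35


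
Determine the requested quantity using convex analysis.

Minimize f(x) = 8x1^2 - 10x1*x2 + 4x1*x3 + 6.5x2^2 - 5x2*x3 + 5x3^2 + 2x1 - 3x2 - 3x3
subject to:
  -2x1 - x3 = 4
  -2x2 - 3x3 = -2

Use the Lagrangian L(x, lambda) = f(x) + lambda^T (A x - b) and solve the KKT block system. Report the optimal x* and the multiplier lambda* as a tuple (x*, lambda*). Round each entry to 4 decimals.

Form the Lagrangian:
  L(x, lambda) = (1/2) x^T Q x + c^T x + lambda^T (A x - b)
Stationarity (grad_x L = 0): Q x + c + A^T lambda = 0.
Primal feasibility: A x = b.

This gives the KKT block system:
  [ Q   A^T ] [ x     ]   [-c ]
  [ A    0  ] [ lambda ] = [ b ]

Solving the linear system:
  x*      = (-2.5223, -0.5669, 1.0446)
  lambda* = (-14.2548, 4.8153)
  f(x*)   = 30.086

x* = (-2.5223, -0.5669, 1.0446), lambda* = (-14.2548, 4.8153)


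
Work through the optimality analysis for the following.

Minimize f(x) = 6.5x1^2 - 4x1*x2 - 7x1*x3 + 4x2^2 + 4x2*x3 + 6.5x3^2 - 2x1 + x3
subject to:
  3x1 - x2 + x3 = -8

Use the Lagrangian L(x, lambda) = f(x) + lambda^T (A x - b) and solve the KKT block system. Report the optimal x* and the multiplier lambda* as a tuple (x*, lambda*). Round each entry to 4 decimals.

Form the Lagrangian:
  L(x, lambda) = (1/2) x^T Q x + c^T x + lambda^T (A x - b)
Stationarity (grad_x L = 0): Q x + c + A^T lambda = 0.
Primal feasibility: A x = b.

This gives the KKT block system:
  [ Q   A^T ] [ x     ]   [-c ]
  [ A    0  ] [ lambda ] = [ b ]

Solving the linear system:
  x*      = (-1.8855, 0.6241, -1.7194)
  lambda* = (5.6573)
  f(x*)   = 23.6552

x* = (-1.8855, 0.6241, -1.7194), lambda* = (5.6573)


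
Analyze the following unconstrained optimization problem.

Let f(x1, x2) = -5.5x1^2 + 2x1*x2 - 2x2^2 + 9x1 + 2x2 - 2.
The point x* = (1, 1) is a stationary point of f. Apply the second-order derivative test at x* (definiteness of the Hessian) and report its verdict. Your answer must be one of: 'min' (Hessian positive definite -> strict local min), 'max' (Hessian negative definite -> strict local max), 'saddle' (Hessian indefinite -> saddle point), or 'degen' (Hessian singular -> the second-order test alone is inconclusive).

Compute the Hessian H = grad^2 f:
  H = [[-11, 2], [2, -4]]
Verify stationarity: grad f(x*) = H x* + g = (0, 0).
Eigenvalues of H: -11.5311, -3.4689.
Both eigenvalues < 0, so H is negative definite -> x* is a strict local max.

max


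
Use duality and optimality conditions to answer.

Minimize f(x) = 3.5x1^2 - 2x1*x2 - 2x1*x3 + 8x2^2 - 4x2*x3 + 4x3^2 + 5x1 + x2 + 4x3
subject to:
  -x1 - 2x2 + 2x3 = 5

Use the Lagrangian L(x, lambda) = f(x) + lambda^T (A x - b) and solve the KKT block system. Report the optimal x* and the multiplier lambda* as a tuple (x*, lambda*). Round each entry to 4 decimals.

Form the Lagrangian:
  L(x, lambda) = (1/2) x^T Q x + c^T x + lambda^T (A x - b)
Stationarity (grad_x L = 0): Q x + c + A^T lambda = 0.
Primal feasibility: A x = b.

This gives the KKT block system:
  [ Q   A^T ] [ x     ]   [-c ]
  [ A    0  ] [ lambda ] = [ b ]

Solving the linear system:
  x*      = (-2.0556, -1.1944, 0.2778)
  lambda* = (-7.5556)
  f(x*)   = 13.7083

x* = (-2.0556, -1.1944, 0.2778), lambda* = (-7.5556)


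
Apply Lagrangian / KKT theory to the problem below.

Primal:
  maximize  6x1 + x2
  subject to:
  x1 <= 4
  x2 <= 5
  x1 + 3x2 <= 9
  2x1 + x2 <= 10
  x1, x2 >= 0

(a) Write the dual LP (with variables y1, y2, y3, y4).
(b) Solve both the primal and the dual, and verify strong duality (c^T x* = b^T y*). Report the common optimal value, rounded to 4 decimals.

The standard primal-dual pair for 'max c^T x s.t. A x <= b, x >= 0' is:
  Dual:  min b^T y  s.t.  A^T y >= c,  y >= 0.

So the dual LP is:
  minimize  4y1 + 5y2 + 9y3 + 10y4
  subject to:
    y1 + y3 + 2y4 >= 6
    y2 + 3y3 + y4 >= 1
    y1, y2, y3, y4 >= 0

Solving the primal: x* = (4, 1.6667).
  primal value c^T x* = 25.6667.
Solving the dual: y* = (5.6667, 0, 0.3333, 0).
  dual value b^T y* = 25.6667.
Strong duality: c^T x* = b^T y*. Confirmed.

25.6667


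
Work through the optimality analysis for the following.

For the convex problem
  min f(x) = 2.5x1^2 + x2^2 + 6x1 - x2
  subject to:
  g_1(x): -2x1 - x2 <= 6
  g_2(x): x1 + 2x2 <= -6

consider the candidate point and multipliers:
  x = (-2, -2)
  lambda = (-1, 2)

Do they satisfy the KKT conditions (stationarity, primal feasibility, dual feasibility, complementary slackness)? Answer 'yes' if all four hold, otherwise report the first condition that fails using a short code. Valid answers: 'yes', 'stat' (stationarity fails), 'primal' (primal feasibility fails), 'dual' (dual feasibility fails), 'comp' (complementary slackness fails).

Gradient of f: grad f(x) = Q x + c = (-4, -5)
Constraint values g_i(x) = a_i^T x - b_i:
  g_1((-2, -2)) = 0
  g_2((-2, -2)) = 0
Stationarity residual: grad f(x) + sum_i lambda_i a_i = (0, 0)
  -> stationarity OK
Primal feasibility (all g_i <= 0): OK
Dual feasibility (all lambda_i >= 0): FAILS
Complementary slackness (lambda_i * g_i(x) = 0 for all i): OK

Verdict: the first failing condition is dual_feasibility -> dual.

dual


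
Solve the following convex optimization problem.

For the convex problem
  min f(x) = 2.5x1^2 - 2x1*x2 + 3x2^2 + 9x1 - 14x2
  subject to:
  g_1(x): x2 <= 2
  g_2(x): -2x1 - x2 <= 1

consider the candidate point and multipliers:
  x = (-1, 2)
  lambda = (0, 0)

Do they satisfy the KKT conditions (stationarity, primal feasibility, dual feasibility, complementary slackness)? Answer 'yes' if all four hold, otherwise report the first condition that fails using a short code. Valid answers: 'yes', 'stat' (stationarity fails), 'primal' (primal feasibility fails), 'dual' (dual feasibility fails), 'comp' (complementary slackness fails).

Gradient of f: grad f(x) = Q x + c = (0, 0)
Constraint values g_i(x) = a_i^T x - b_i:
  g_1((-1, 2)) = 0
  g_2((-1, 2)) = -1
Stationarity residual: grad f(x) + sum_i lambda_i a_i = (0, 0)
  -> stationarity OK
Primal feasibility (all g_i <= 0): OK
Dual feasibility (all lambda_i >= 0): OK
Complementary slackness (lambda_i * g_i(x) = 0 for all i): OK

Verdict: yes, KKT holds.

yes


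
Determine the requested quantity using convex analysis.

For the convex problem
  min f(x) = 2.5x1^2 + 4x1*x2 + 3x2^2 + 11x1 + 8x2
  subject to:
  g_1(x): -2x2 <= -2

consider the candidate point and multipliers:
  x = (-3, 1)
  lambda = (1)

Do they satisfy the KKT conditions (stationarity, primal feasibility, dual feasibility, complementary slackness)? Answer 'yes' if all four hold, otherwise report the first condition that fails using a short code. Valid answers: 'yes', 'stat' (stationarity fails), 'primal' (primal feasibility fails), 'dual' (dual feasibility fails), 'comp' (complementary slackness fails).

Gradient of f: grad f(x) = Q x + c = (0, 2)
Constraint values g_i(x) = a_i^T x - b_i:
  g_1((-3, 1)) = 0
Stationarity residual: grad f(x) + sum_i lambda_i a_i = (0, 0)
  -> stationarity OK
Primal feasibility (all g_i <= 0): OK
Dual feasibility (all lambda_i >= 0): OK
Complementary slackness (lambda_i * g_i(x) = 0 for all i): OK

Verdict: yes, KKT holds.

yes


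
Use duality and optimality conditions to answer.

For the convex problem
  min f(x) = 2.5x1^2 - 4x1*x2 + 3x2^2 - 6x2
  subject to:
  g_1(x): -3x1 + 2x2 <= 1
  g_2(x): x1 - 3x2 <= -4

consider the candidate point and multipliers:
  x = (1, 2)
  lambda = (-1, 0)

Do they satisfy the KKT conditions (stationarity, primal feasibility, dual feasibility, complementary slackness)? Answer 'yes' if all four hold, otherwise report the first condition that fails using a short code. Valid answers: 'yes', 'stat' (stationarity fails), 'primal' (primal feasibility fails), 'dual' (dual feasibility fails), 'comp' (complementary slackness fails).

Gradient of f: grad f(x) = Q x + c = (-3, 2)
Constraint values g_i(x) = a_i^T x - b_i:
  g_1((1, 2)) = 0
  g_2((1, 2)) = -1
Stationarity residual: grad f(x) + sum_i lambda_i a_i = (0, 0)
  -> stationarity OK
Primal feasibility (all g_i <= 0): OK
Dual feasibility (all lambda_i >= 0): FAILS
Complementary slackness (lambda_i * g_i(x) = 0 for all i): OK

Verdict: the first failing condition is dual_feasibility -> dual.

dual


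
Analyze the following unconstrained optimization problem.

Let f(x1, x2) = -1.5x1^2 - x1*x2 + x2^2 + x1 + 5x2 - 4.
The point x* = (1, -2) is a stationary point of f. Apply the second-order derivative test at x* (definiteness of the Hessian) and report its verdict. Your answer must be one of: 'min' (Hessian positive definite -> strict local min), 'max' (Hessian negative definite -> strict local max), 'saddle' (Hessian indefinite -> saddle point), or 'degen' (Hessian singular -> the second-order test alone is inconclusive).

Compute the Hessian H = grad^2 f:
  H = [[-3, -1], [-1, 2]]
Verify stationarity: grad f(x*) = H x* + g = (0, 0).
Eigenvalues of H: -3.1926, 2.1926.
Eigenvalues have mixed signs, so H is indefinite -> x* is a saddle point.

saddle


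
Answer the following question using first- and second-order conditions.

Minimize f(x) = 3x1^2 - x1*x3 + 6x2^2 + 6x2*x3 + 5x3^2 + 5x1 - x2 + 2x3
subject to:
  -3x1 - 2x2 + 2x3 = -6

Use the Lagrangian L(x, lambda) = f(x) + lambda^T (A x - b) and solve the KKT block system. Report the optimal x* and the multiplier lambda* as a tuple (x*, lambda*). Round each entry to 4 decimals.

Form the Lagrangian:
  L(x, lambda) = (1/2) x^T Q x + c^T x + lambda^T (A x - b)
Stationarity (grad_x L = 0): Q x + c + A^T lambda = 0.
Primal feasibility: A x = b.

This gives the KKT block system:
  [ Q   A^T ] [ x     ]   [-c ]
  [ A    0  ] [ lambda ] = [ b ]

Solving the linear system:
  x*      = (0.2219, 1.2322, -1.4349)
  lambda* = (2.5888)
  f(x*)   = 6.27

x* = (0.2219, 1.2322, -1.4349), lambda* = (2.5888)
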